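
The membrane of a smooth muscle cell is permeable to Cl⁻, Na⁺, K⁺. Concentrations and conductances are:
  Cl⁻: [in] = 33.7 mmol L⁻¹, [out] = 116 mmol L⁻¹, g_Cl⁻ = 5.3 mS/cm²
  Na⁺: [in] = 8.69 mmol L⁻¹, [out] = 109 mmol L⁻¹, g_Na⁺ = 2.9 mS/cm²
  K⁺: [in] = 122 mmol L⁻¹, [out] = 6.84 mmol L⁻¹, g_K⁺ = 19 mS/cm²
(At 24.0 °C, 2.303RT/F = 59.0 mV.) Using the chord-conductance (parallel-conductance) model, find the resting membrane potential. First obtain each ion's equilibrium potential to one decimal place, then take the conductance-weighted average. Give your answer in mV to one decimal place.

-50.8 mV

E_Cl⁻ = (59.0/-1)·log₁₀(116/33.7) = -31.7 mV
E_Na⁺ = (59.0/1)·log₁₀(109/8.69) = 64.8 mV
E_K⁺ = (59.0/1)·log₁₀(6.84/122) = -73.8 mV
Vm = (Σ gᵢEᵢ)/(Σ gᵢ) = (5.3·-31.7 + 2.9·64.8 + 19·-73.8) / (5.3 + 2.9 + 19)
= -1382.29 / 27.2 = -50.82 mV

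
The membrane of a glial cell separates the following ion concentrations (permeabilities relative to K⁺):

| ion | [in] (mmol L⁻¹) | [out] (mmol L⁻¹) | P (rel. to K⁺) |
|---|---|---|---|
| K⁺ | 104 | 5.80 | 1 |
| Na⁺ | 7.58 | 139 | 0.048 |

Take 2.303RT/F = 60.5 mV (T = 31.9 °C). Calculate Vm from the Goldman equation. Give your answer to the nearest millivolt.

-56 mV

Vm = 60.5 · log₁₀[(Σ P·[cation]ₒ + Σ P·[anion]ᵢ) / (Σ P·[cation]ᵢ + Σ P·[anion]ₒ)]
Numerator = 1×5.80 + 0.048×139 = 12.47
Denominator = 1×104 + 0.048×7.58 = 104.4
Vm = 60.5 · log₁₀(0.1195) = 60.5 × (-0.9226) = -55.82 mV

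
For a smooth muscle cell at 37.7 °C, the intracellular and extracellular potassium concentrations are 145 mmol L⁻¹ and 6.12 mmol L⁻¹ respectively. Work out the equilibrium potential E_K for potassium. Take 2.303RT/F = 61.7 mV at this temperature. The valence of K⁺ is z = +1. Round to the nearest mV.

E = (61.7/z) · log₁₀([K⁺]_out/[K⁺]_in) with z = +1.
= (61.7/1) · log₁₀(6.12/145) = 61.70 · log₁₀(0.04221)
= 61.70 · (-1.3746) = -84.81 mV

-85 mV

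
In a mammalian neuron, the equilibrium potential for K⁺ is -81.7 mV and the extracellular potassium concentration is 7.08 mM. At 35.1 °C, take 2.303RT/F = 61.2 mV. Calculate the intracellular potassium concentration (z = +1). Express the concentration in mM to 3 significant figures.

Nernst: E = (61.2/1) · log₁₀([out]/[in]), so log₁₀([out]/[in]) = -81.7 × 1 / 61.2 = -1.3350.
[out]/[in] = 10^(-1.3350) = 0.04624.
[in] = 7.08 / 0.04624 = 153.1 mM.

153 mM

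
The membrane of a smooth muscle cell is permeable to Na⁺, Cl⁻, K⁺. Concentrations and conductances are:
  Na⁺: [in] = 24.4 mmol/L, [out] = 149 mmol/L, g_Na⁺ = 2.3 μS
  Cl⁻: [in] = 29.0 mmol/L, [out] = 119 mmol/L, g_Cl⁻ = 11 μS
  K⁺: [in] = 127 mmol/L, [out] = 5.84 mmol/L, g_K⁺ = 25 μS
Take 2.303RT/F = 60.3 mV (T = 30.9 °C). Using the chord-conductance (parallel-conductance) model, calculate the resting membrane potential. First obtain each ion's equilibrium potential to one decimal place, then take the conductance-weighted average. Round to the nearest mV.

E_Na⁺ = (60.3/1)·log₁₀(149/24.4) = 47.4 mV
E_Cl⁻ = (60.3/-1)·log₁₀(119/29.0) = -37.0 mV
E_K⁺ = (60.3/1)·log₁₀(5.84/127) = -80.6 mV
Vm = (Σ gᵢEᵢ)/(Σ gᵢ) = (2.3·47.4 + 11·-37.0 + 25·-80.6) / (2.3 + 11 + 25)
= -2312.98 / 38.3 = -60.39 mV

-60 mV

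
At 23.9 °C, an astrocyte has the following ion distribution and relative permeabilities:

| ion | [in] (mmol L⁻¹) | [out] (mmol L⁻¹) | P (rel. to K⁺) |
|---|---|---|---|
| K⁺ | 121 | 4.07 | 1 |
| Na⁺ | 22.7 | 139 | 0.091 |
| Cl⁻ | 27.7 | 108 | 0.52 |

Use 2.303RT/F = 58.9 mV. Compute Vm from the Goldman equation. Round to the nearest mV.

-45 mV

Vm = 58.9 · log₁₀[(Σ P·[cation]ₒ + Σ P·[anion]ᵢ) / (Σ P·[cation]ᵢ + Σ P·[anion]ₒ)]
Numerator = 1×4.07 + 0.091×139 + 0.52×27.7 = 31.12
Denominator = 1×121 + 0.091×22.7 + 0.52×108 = 179.2
Vm = 58.9 · log₁₀(0.17365) = 58.9 × (-0.7603) = -44.78 mV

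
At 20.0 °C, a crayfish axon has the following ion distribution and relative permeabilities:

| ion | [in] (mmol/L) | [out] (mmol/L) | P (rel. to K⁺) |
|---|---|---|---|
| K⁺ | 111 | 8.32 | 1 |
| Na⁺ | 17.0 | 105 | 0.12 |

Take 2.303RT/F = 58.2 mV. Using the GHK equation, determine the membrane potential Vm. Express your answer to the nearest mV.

Vm = 58.2 · log₁₀[(Σ P·[cation]ₒ + Σ P·[anion]ᵢ) / (Σ P·[cation]ᵢ + Σ P·[anion]ₒ)]
Numerator = 1×8.32 + 0.12×105 = 20.92
Denominator = 1×111 + 0.12×17.0 = 113
Vm = 58.2 · log₁₀(0.18507) = 58.2 × (-0.7327) = -42.64 mV

-43 mV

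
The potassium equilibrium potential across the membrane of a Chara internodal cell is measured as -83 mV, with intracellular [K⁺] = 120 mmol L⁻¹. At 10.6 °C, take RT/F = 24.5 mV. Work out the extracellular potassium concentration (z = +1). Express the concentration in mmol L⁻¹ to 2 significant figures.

4.1 mmol L⁻¹

Nernst: E = (24.5/1) · ln([out]/[in]), so ln([out]/[in]) = -83.0 × 1 / 24.5 = -3.3878.
[out]/[in] = e^(-3.3878) = 0.03378.
[out] = 0.03378 × 120 = 4.054 mmol L⁻¹.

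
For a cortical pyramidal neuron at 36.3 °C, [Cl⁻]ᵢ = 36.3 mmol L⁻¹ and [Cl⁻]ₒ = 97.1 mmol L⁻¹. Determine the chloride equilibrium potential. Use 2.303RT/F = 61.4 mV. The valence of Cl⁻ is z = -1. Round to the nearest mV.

E = (61.4/z) · log₁₀([Cl⁻]_out/[Cl⁻]_in) with z = -1.
For an anion, dividing by z = -1 reverses the sign.
= (61.4/-1) · log₁₀(97.1/36.3) = -61.40 · log₁₀(2.675)
= -61.40 · (0.4273) = -26.24 mV

-26 mV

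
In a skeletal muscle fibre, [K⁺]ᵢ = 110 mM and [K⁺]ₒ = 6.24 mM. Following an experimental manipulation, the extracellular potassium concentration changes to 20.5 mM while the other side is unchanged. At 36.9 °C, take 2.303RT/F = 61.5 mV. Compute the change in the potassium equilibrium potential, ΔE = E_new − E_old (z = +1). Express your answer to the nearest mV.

E_old = (61.5/1)·log₁₀(6.24/110) = -76.64 mV
E_new = (61.5/1)·log₁₀(20.5/110) = -44.87 mV
ΔE = -44.87 − (-76.64) = 31.77 mV

32 mV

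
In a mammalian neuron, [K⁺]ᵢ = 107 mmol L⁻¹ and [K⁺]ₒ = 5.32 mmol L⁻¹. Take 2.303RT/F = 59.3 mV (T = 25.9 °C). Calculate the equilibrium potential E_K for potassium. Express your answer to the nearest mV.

-77 mV

E = (59.3/z) · log₁₀([K⁺]_out/[K⁺]_in) with z = +1.
= (59.3/1) · log₁₀(5.32/107) = 59.30 · log₁₀(0.04972)
= 59.30 · (-1.3035) = -77.30 mV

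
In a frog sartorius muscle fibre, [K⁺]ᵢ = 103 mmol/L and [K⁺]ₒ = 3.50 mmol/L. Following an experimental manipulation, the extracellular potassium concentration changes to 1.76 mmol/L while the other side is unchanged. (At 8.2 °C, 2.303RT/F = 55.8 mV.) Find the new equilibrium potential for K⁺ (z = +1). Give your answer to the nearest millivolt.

-99 mV

After the shift: [K⁺]_out = 1.76, [K⁺]_in = 103 mmol/L.
E_new = (55.8/1)·log₁₀(1.76/103) = 55.80 · (-1.7673) = -98.62 mV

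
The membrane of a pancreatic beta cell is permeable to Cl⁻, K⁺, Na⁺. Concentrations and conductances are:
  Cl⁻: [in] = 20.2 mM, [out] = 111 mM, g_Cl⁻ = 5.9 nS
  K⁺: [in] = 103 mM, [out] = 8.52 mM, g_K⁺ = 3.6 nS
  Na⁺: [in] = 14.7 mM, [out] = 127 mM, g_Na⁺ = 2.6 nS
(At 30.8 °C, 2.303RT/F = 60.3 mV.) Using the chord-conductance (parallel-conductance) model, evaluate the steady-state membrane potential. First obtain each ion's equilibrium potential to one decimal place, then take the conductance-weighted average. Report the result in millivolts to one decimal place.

-29.0 mV

E_Cl⁻ = (60.3/-1)·log₁₀(111/20.2) = -44.6 mV
E_K⁺ = (60.3/1)·log₁₀(8.52/103) = -65.3 mV
E_Na⁺ = (60.3/1)·log₁₀(127/14.7) = 56.5 mV
Vm = (Σ gᵢEᵢ)/(Σ gᵢ) = (5.9·-44.6 + 3.6·-65.3 + 2.6·56.5) / (5.9 + 3.6 + 2.6)
= -351.32 / 12.1 = -29.03 mV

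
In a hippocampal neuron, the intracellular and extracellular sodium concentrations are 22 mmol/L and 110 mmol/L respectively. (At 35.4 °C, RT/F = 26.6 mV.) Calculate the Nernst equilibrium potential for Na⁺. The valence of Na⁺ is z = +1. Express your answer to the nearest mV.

43 mV

E = (26.6/z) · ln([Na⁺]_out/[Na⁺]_in) with z = +1.
= (26.6/1) · ln(110/22) = 26.60 · ln(5)
= 26.60 · (1.6094) = 42.81 mV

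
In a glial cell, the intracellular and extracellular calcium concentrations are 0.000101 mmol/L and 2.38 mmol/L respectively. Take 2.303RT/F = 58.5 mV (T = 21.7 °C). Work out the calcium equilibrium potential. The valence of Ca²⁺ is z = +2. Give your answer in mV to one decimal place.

127.9 mV

E = (58.5/z) · log₁₀([Ca²⁺]_out/[Ca²⁺]_in) with z = +2.
= (58.5/2) · log₁₀(2.38/0.000101) = 29.25 · log₁₀(2.356e+04)
= 29.25 · (4.3723) = 127.89 mV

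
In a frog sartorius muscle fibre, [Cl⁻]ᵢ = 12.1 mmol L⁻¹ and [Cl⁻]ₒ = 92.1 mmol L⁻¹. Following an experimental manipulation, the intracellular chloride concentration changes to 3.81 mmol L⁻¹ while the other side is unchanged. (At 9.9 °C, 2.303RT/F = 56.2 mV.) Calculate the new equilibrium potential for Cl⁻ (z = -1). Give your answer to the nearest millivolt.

-78 mV

After the shift: [Cl⁻]_out = 92.1, [Cl⁻]_in = 3.81 mmol L⁻¹.
E_new = (56.2/-1)·log₁₀(92.1/3.81) = -56.20 · (1.3833) = -77.74 mV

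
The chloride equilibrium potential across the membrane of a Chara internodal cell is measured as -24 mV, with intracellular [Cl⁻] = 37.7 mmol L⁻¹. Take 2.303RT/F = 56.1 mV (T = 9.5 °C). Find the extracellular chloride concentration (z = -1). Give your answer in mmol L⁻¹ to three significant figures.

Nernst: E = (56.1/-1) · log₁₀([out]/[in]), so log₁₀([out]/[in]) = -24.0 × -1 / 56.1 = 0.4278.
[out]/[in] = 10^(0.4278) = 2.678.
[out] = 2.678 × 37.7 = 101 mmol L⁻¹.

101 mmol L⁻¹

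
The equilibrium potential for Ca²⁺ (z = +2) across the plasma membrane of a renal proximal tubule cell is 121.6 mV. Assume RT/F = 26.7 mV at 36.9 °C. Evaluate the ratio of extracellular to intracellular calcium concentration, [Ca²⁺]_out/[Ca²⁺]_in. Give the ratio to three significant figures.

9030

ln([out]/[in]) = E·z/(26.7) = 121.6 × 2 / 26.7 = 9.1086
[out]/[in] = e^(9.1086) = 9033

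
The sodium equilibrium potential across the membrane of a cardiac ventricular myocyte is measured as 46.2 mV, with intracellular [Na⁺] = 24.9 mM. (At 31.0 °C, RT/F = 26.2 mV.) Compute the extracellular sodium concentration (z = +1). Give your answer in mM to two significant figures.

150 mM

Nernst: E = (26.2/1) · ln([out]/[in]), so ln([out]/[in]) = 46.2 × 1 / 26.2 = 1.7634.
[out]/[in] = e^(1.7634) = 5.832.
[out] = 5.832 × 24.9 = 145.2 mM.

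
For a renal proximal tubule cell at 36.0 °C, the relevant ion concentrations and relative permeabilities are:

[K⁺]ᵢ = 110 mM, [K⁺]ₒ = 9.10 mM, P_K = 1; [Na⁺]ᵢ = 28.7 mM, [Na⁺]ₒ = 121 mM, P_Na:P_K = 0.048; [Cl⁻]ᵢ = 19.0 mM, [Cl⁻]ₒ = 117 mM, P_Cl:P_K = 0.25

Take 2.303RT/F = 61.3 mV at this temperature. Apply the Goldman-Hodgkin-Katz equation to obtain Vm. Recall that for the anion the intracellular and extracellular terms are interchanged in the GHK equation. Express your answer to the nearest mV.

-52 mV

Vm = 61.3 · log₁₀[(Σ P·[cation]ₒ + Σ P·[anion]ᵢ) / (Σ P·[cation]ᵢ + Σ P·[anion]ₒ)]
Numerator = 1×9.10 + 0.048×121 + 0.25×19.0 = 19.66
Denominator = 1×110 + 0.048×28.7 + 0.25×117 = 140.6
Vm = 61.3 · log₁₀(0.13979) = 61.3 × (-0.8545) = -52.38 mV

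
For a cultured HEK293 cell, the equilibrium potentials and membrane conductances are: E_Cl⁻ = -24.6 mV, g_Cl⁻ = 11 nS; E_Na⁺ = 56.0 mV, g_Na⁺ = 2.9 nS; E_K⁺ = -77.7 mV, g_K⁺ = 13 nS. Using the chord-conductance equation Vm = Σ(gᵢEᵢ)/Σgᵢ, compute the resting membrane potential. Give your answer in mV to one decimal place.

-41.6 mV

Σ gᵢEᵢ = 11·(-24.6) + 2.9·(56.0) + 13·(-77.7) = -1118.30
Σ gᵢ = 11 + 2.9 + 13 = 26.9
Vm = -1118.30 / 26.9 = -41.57 mV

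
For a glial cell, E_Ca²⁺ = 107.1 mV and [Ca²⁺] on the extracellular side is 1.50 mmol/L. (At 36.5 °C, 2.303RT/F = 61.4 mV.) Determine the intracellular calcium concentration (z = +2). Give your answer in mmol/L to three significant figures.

Nernst: E = (61.4/2) · log₁₀([out]/[in]), so log₁₀([out]/[in]) = 107.1 × 2 / 61.4 = 3.4886.
[out]/[in] = 10^(3.4886) = 3080.
[in] = 1.50 / 3080 = 0.000487 mmol/L.

0.000487 mmol/L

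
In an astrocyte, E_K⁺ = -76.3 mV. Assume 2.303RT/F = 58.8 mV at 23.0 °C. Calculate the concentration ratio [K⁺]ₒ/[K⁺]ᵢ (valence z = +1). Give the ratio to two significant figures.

log₁₀([out]/[in]) = E·z/(58.8) = -76.3 × 1 / 58.8 = -1.2976
[out]/[in] = 10^(-1.2976) = 0.05039

0.050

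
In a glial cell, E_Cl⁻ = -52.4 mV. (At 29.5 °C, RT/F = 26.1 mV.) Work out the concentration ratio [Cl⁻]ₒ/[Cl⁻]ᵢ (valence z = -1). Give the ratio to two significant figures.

ln([out]/[in]) = E·z/(26.1) = -52.4 × -1 / 26.1 = 2.0077
[out]/[in] = e^(2.0077) = 7.446

7.4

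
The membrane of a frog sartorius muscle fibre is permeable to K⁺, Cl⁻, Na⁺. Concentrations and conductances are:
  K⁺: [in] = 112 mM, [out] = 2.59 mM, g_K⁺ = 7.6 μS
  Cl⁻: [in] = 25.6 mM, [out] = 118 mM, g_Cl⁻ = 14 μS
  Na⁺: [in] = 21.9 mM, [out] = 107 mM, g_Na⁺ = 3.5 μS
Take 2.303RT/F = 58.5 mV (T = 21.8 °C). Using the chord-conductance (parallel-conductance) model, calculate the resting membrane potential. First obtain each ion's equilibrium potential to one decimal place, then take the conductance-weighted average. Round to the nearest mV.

E_K⁺ = (58.5/1)·log₁₀(2.59/112) = -95.7 mV
E_Cl⁻ = (58.5/-1)·log₁₀(118/25.6) = -38.8 mV
E_Na⁺ = (58.5/1)·log₁₀(107/21.9) = 40.3 mV
Vm = (Σ gᵢEᵢ)/(Σ gᵢ) = (7.6·-95.7 + 14·-38.8 + 3.5·40.3) / (7.6 + 14 + 3.5)
= -1129.47 / 25.1 = -45.00 mV

-45 mV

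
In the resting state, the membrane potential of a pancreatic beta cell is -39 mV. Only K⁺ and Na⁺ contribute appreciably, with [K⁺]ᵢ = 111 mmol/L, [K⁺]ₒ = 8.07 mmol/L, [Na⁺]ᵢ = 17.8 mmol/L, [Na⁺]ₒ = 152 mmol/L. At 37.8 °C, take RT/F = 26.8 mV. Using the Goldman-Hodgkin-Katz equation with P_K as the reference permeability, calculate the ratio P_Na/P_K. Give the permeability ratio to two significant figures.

Let α = P_Na/P_K. GHK: Vm = 26.8·ln[(Kₒ + α·Naₒ)/(Kᵢ + α·Naᵢ)].
e^(Vm/26.8) = e^(-39.0/26.8) = 0.23335
So 0.23335·(Kᵢ + α·Naᵢ) = Kₒ + α·Naₒ → α = (0.23335·111.0 − 8.07) / (152.0 − 0.23335·17.8)
α = (25.9 − 8.07) / (152.0 − 4.154) = 17.83/147.8 = 0.1206

0.12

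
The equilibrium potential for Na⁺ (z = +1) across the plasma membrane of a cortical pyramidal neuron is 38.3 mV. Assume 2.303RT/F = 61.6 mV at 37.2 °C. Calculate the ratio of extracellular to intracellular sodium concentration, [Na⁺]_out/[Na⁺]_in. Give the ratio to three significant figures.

4.19

log₁₀([out]/[in]) = E·z/(61.6) = 38.3 × 1 / 61.6 = 0.6218
[out]/[in] = 10^(0.6218) = 4.186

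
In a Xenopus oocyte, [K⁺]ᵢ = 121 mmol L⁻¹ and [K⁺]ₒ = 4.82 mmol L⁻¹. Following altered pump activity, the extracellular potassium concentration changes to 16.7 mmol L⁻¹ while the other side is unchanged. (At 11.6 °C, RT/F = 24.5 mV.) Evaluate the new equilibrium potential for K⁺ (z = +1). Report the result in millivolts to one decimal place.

-48.5 mV

After the shift: [K⁺]_out = 16.7, [K⁺]_in = 121 mmol L⁻¹.
E_new = (24.5/1)·ln(16.7/121) = 24.50 · (-1.9804) = -48.52 mV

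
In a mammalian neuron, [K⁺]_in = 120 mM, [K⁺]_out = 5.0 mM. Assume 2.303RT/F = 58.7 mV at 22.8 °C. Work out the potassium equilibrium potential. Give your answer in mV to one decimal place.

E = (58.7/z) · log₁₀([K⁺]_out/[K⁺]_in) with z = +1.
= (58.7/1) · log₁₀(5.0/120) = 58.70 · log₁₀(0.04167)
= 58.70 · (-1.3802) = -81.02 mV

-81.0 mV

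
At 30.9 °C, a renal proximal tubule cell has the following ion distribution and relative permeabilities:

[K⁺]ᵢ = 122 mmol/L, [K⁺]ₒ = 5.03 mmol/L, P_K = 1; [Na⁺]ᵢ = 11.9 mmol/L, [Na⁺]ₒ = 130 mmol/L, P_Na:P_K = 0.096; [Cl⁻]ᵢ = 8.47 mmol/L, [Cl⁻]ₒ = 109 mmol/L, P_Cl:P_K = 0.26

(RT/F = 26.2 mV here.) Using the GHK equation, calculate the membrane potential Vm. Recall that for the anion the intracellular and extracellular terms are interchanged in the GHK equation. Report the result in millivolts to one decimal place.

Vm = 26.2 · ln[(Σ P·[cation]ₒ + Σ P·[anion]ᵢ) / (Σ P·[cation]ᵢ + Σ P·[anion]ₒ)]
Numerator = 1×5.03 + 0.096×130 + 0.26×8.47 = 19.71
Denominator = 1×122 + 0.096×11.9 + 0.26×109 = 151.5
Vm = 26.2 · ln(0.13013) = 26.2 × (-2.0392) = -53.43 mV

-53.4 mV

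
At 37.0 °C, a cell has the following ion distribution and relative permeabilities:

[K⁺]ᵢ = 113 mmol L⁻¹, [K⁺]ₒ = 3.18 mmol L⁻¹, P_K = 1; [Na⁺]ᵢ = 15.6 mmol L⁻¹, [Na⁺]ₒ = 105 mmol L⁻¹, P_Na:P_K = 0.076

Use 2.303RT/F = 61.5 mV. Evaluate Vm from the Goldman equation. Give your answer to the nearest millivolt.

Vm = 61.5 · log₁₀[(Σ P·[cation]ₒ + Σ P·[anion]ᵢ) / (Σ P·[cation]ᵢ + Σ P·[anion]ₒ)]
Numerator = 1×3.18 + 0.076×105 = 11.16
Denominator = 1×113 + 0.076×15.6 = 114.2
Vm = 61.5 · log₁₀(0.097736) = 61.5 × (-1.0099) = -62.11 mV

-62 mV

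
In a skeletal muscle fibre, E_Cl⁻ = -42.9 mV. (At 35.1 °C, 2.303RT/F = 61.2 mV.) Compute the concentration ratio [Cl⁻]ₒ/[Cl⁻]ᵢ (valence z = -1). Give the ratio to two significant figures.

log₁₀([out]/[in]) = E·z/(61.2) = -42.9 × -1 / 61.2 = 0.7010
[out]/[in] = 10^(0.7010) = 5.023

5.0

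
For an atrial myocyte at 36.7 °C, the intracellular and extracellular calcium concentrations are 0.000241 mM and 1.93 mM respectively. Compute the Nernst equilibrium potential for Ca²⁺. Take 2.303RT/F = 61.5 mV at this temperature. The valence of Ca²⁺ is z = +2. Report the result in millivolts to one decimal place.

E = (61.5/z) · log₁₀([Ca²⁺]_out/[Ca²⁺]_in) with z = +2.
= (61.5/2) · log₁₀(1.93/0.000241) = 30.75 · log₁₀(8008)
= 30.75 · (3.9035) = 120.03 mV

120.0 mV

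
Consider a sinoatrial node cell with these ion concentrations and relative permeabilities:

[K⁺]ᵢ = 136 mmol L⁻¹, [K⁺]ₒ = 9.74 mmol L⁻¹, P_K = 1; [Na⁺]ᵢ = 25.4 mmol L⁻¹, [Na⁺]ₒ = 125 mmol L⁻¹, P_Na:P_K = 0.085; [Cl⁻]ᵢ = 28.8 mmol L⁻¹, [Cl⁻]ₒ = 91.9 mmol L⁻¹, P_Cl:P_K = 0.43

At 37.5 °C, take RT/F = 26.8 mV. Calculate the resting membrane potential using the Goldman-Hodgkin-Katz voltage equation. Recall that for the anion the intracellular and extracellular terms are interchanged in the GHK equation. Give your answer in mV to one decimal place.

Vm = 26.8 · ln[(Σ P·[cation]ₒ + Σ P·[anion]ᵢ) / (Σ P·[cation]ᵢ + Σ P·[anion]ₒ)]
Numerator = 1×9.74 + 0.085×125 + 0.43×28.8 = 32.75
Denominator = 1×136 + 0.085×25.4 + 0.43×91.9 = 177.7
Vm = 26.8 · ln(0.18432) = 26.8 × (-1.6911) = -45.32 mV

-45.3 mV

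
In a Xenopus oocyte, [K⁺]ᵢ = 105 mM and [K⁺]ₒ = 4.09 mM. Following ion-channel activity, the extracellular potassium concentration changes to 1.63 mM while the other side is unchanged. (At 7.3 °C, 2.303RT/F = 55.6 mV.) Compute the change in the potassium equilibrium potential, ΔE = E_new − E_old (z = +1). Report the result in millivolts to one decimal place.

-22.2 mV

E_old = (55.6/1)·log₁₀(4.09/105) = -78.37 mV
E_new = (55.6/1)·log₁₀(1.63/105) = -100.58 mV
ΔE = -100.58 − (-78.37) = -22.21 mV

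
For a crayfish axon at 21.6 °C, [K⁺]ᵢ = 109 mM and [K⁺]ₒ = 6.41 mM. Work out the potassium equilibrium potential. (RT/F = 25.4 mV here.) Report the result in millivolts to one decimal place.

-72.0 mV

E = (25.4/z) · ln([K⁺]_out/[K⁺]_in) with z = +1.
= (25.4/1) · ln(6.41/109) = 25.40 · ln(0.05881)
= 25.40 · (-2.8335) = -71.97 mV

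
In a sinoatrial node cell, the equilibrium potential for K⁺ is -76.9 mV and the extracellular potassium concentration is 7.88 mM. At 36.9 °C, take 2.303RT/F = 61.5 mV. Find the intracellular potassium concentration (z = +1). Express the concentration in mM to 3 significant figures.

140 mM

Nernst: E = (61.5/1) · log₁₀([out]/[in]), so log₁₀([out]/[in]) = -76.9 × 1 / 61.5 = -1.2504.
[out]/[in] = 10^(-1.2504) = 0.05618.
[in] = 7.88 / 0.05618 = 140.3 mM.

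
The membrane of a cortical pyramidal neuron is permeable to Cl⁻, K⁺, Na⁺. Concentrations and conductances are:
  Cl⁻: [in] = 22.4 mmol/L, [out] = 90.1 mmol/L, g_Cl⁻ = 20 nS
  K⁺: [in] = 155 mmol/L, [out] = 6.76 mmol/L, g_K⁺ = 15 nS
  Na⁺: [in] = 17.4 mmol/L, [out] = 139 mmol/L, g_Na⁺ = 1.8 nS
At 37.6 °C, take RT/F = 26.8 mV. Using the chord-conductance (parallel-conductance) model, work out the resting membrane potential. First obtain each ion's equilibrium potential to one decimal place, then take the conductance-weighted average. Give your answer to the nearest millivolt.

-52 mV

E_Cl⁻ = (26.8/-1)·ln(90.1/22.4) = -37.3 mV
E_K⁺ = (26.8/1)·ln(6.76/155) = -83.9 mV
E_Na⁺ = (26.8/1)·ln(139/17.4) = 55.7 mV
Vm = (Σ gᵢEᵢ)/(Σ gᵢ) = (20·-37.3 + 15·-83.9 + 1.8·55.7) / (20 + 15 + 1.8)
= -1904.24 / 36.8 = -51.75 mV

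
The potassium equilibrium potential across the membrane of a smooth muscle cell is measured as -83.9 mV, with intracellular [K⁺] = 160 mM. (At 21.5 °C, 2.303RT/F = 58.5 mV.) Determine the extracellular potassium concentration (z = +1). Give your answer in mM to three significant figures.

5.89 mM

Nernst: E = (58.5/1) · log₁₀([out]/[in]), so log₁₀([out]/[in]) = -83.9 × 1 / 58.5 = -1.4342.
[out]/[in] = 10^(-1.4342) = 0.0368.
[out] = 0.0368 × 160 = 5.888 mM.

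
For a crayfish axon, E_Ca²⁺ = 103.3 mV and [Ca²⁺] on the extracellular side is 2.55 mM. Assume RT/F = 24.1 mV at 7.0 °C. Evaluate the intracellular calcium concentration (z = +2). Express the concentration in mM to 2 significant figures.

0.00048 mM

Nernst: E = (24.1/2) · ln([out]/[in]), so ln([out]/[in]) = 103.3 × 2 / 24.1 = 8.5726.
[out]/[in] = e^(8.5726) = 5285.
[in] = 2.55 / 5285 = 0.0004825 mM.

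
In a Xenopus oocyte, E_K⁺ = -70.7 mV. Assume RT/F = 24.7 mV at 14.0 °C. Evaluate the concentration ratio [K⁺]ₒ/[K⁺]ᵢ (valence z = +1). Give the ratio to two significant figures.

ln([out]/[in]) = E·z/(24.7) = -70.7 × 1 / 24.7 = -2.8623
[out]/[in] = e^(-2.8623) = 0.05713

0.057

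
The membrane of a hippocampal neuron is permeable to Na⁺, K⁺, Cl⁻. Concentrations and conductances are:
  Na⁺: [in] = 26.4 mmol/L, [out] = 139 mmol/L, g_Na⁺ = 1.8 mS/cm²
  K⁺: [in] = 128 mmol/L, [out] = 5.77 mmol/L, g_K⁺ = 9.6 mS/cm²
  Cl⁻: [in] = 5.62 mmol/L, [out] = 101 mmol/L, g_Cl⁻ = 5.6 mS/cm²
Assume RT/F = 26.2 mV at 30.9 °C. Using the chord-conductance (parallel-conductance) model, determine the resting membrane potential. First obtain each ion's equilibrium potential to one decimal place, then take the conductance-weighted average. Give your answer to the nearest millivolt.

-66 mV

E_Na⁺ = (26.2/1)·ln(139/26.4) = 43.5 mV
E_K⁺ = (26.2/1)·ln(5.77/128) = -81.2 mV
E_Cl⁻ = (26.2/-1)·ln(101/5.62) = -75.7 mV
Vm = (Σ gᵢEᵢ)/(Σ gᵢ) = (1.8·43.5 + 9.6·-81.2 + 5.6·-75.7) / (1.8 + 9.6 + 5.6)
= -1125.14 / 17 = -66.18 mV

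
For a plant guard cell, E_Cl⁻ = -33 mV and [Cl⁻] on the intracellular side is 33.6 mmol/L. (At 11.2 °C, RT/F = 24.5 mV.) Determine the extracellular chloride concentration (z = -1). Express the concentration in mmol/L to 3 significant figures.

129 mmol/L

Nernst: E = (24.5/-1) · ln([out]/[in]), so ln([out]/[in]) = -33.0 × -1 / 24.5 = 1.3469.
[out]/[in] = e^(1.3469) = 3.846.
[out] = 3.846 × 33.6 = 129.2 mmol/L.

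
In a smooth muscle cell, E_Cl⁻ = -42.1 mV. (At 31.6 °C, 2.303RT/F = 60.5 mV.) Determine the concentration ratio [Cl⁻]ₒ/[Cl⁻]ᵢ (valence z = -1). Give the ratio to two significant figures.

log₁₀([out]/[in]) = E·z/(60.5) = -42.1 × -1 / 60.5 = 0.6959
[out]/[in] = 10^(0.6959) = 4.964

5.0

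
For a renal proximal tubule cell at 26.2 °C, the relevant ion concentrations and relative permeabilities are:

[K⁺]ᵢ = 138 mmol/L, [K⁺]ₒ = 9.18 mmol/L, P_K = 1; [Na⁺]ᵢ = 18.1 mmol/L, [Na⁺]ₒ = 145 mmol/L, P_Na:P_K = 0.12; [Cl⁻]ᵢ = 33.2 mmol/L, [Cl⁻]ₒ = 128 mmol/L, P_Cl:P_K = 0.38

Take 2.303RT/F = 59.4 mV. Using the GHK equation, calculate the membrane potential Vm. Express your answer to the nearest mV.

Vm = 59.4 · log₁₀[(Σ P·[cation]ₒ + Σ P·[anion]ᵢ) / (Σ P·[cation]ᵢ + Σ P·[anion]ₒ)]
Numerator = 1×9.18 + 0.12×145 + 0.38×33.2 = 39.2
Denominator = 1×138 + 0.12×18.1 + 0.38×128 = 188.8
Vm = 59.4 · log₁₀(0.20759) = 59.4 × (-0.6828) = -40.56 mV

-41 mV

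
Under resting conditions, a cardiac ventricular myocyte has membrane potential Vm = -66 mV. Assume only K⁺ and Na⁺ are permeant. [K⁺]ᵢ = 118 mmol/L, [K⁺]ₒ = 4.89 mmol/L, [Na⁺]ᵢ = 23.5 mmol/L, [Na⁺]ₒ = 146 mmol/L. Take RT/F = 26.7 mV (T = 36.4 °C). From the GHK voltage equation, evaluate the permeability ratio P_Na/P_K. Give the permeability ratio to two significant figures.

0.035

Let α = P_Na/P_K. GHK: Vm = 26.7·ln[(Kₒ + α·Naₒ)/(Kᵢ + α·Naᵢ)].
e^(Vm/26.7) = e^(-66.0/26.7) = 0.084423
So 0.084423·(Kᵢ + α·Naᵢ) = Kₒ + α·Naₒ → α = (0.084423·118.0 − 4.89) / (146.0 − 0.084423·23.5)
α = (9.962 − 4.89) / (146.0 − 1.984) = 5.072/144 = 0.03522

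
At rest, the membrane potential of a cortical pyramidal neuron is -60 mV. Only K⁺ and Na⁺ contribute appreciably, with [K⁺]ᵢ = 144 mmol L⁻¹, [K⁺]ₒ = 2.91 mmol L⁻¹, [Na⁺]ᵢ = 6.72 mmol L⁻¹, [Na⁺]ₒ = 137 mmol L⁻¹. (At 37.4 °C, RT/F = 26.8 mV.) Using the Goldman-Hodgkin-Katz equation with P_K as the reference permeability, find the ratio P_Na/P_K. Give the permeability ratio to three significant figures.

Let α = P_Na/P_K. GHK: Vm = 26.8·ln[(Kₒ + α·Naₒ)/(Kᵢ + α·Naᵢ)].
e^(Vm/26.8) = e^(-60.0/26.8) = 0.10659
So 0.10659·(Kᵢ + α·Naᵢ) = Kₒ + α·Naₒ → α = (0.10659·144.0 − 2.91) / (137.0 − 0.10659·6.72)
α = (15.35 − 2.91) / (137.0 − 0.7163) = 12.44/136.3 = 0.09127

0.0913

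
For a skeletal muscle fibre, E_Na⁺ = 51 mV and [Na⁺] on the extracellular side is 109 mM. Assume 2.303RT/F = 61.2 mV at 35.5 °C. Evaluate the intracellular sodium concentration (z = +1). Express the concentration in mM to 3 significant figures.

16.0 mM

Nernst: E = (61.2/1) · log₁₀([out]/[in]), so log₁₀([out]/[in]) = 51.0 × 1 / 61.2 = 0.8333.
[out]/[in] = 10^(0.8333) = 6.813.
[in] = 109 / 6.813 = 16 mM.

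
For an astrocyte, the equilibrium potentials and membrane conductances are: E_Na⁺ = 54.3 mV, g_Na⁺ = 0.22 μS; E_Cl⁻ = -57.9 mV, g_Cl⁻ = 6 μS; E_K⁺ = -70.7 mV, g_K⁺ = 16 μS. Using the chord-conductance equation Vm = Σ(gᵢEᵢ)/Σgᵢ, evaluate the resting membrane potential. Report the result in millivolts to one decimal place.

-66.0 mV

Σ gᵢEᵢ = 0.22·(54.3) + 6·(-57.9) + 16·(-70.7) = -1466.65
Σ gᵢ = 0.22 + 6 + 16 = 22.22
Vm = -1466.65 / 22.22 = -66.01 mV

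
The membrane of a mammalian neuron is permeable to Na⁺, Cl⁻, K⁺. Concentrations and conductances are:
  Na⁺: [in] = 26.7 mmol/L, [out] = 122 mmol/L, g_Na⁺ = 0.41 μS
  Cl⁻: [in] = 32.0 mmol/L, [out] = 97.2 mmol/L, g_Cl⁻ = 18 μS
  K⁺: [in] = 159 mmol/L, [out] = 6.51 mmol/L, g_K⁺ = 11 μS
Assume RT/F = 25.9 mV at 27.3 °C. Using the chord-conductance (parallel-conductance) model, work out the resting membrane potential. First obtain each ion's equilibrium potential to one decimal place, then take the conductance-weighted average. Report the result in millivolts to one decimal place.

E_Na⁺ = (25.9/1)·ln(122/26.7) = 39.4 mV
E_Cl⁻ = (25.9/-1)·ln(97.2/32.0) = -28.8 mV
E_K⁺ = (25.9/1)·ln(6.51/159) = -82.8 mV
Vm = (Σ gᵢEᵢ)/(Σ gᵢ) = (0.41·39.4 + 18·-28.8 + 11·-82.8) / (0.41 + 18 + 11)
= -1413.05 / 29.41 = -48.05 mV

-48.0 mV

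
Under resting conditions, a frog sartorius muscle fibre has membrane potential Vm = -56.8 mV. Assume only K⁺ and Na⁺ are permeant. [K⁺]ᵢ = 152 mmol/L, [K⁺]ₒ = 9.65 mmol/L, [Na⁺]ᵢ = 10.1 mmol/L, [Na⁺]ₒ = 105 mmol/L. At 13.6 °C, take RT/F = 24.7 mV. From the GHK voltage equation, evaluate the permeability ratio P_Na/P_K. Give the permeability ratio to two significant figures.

Let α = P_Na/P_K. GHK: Vm = 24.7·ln[(Kₒ + α·Naₒ)/(Kᵢ + α·Naᵢ)].
e^(Vm/24.7) = e^(-56.8/24.7) = 0.1003
So 0.1003·(Kᵢ + α·Naᵢ) = Kₒ + α·Naₒ → α = (0.1003·152.0 − 9.65) / (105.0 − 0.1003·10.1)
α = (15.25 − 9.65) / (105.0 − 1.013) = 5.596/104 = 0.05381

0.054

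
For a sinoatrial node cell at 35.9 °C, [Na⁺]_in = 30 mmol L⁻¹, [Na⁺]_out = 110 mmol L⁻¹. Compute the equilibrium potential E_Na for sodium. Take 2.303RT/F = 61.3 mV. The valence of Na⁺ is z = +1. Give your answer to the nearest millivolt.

E = (61.3/z) · log₁₀([Na⁺]_out/[Na⁺]_in) with z = +1.
= (61.3/1) · log₁₀(110/30) = 61.30 · log₁₀(3.667)
= 61.30 · (0.5643) = 34.59 mV

35 mV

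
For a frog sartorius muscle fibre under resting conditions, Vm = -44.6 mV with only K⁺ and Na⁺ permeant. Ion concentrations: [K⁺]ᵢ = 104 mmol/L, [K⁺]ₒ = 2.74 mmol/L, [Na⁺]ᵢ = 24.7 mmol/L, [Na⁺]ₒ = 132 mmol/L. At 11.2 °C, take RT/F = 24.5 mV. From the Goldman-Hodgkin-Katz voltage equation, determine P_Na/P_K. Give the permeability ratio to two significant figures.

Let α = P_Na/P_K. GHK: Vm = 24.5·ln[(Kₒ + α·Naₒ)/(Kᵢ + α·Naᵢ)].
e^(Vm/24.5) = e^(-44.6/24.5) = 0.16196
So 0.16196·(Kᵢ + α·Naᵢ) = Kₒ + α·Naₒ → α = (0.16196·104.0 − 2.74) / (132.0 − 0.16196·24.7)
α = (16.84 − 2.74) / (132.0 − 4) = 14.1/128 = 0.1102

0.11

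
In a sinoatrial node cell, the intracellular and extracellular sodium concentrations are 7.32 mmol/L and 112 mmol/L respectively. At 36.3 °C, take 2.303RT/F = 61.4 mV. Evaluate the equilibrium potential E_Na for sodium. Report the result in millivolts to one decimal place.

72.7 mV

E = (61.4/z) · log₁₀([Na⁺]_out/[Na⁺]_in) with z = +1.
= (61.4/1) · log₁₀(112/7.32) = 61.40 · log₁₀(15.3)
= 61.40 · (1.1847) = 72.74 mV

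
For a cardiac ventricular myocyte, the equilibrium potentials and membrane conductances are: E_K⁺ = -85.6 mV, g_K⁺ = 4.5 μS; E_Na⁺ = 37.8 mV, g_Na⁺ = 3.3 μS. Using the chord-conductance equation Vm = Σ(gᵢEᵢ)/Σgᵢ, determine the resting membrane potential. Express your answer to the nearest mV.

Σ gᵢEᵢ = 4.5·(-85.6) + 3.3·(37.8) = -260.46
Σ gᵢ = 4.5 + 3.3 = 7.8
Vm = -260.46 / 7.8 = -33.39 mV

-33 mV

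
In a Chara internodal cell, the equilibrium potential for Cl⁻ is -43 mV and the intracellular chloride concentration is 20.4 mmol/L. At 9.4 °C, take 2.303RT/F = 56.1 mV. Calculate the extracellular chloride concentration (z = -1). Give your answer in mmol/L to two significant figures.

120 mmol/L

Nernst: E = (56.1/-1) · log₁₀([out]/[in]), so log₁₀([out]/[in]) = -43.0 × -1 / 56.1 = 0.7665.
[out]/[in] = 10^(0.7665) = 5.841.
[out] = 5.841 × 20.4 = 119.2 mmol/L.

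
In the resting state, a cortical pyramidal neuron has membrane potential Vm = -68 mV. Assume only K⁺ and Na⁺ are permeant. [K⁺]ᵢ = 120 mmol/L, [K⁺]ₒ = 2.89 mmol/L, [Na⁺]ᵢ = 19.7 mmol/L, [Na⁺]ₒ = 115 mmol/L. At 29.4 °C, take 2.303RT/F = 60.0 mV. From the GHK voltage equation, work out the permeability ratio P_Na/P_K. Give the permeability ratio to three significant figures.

0.0523

Let α = P_Na/P_K. GHK: Vm = 60.0·log₁₀[(Kₒ + α·Naₒ)/(Kᵢ + α·Naᵢ)].
10^(Vm/60.0) = 10^(-68.0/60.0) = 0.073564
So 0.073564·(Kᵢ + α·Naᵢ) = Kₒ + α·Naₒ → α = (0.073564·120.0 − 2.89) / (115.0 − 0.073564·19.7)
α = (8.828 − 2.89) / (115.0 − 1.449) = 5.938/113.6 = 0.05229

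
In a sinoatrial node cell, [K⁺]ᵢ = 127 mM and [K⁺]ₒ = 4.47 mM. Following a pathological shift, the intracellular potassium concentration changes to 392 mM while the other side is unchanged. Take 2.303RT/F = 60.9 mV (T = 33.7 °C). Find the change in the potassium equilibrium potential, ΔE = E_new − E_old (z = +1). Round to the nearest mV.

E_old = (60.9/1)·log₁₀(4.47/127) = -88.52 mV
E_new = (60.9/1)·log₁₀(4.47/392) = -118.33 mV
ΔE = -118.33 − (-88.52) = -29.81 mV

-30 mV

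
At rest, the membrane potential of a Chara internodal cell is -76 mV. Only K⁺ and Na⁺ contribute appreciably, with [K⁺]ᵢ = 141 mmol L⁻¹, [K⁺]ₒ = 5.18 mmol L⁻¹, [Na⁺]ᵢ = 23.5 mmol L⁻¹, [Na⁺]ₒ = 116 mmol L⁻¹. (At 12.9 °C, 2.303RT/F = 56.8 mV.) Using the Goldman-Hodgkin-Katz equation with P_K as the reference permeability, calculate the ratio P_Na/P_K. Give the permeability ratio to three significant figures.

0.0113

Let α = P_Na/P_K. GHK: Vm = 56.8·log₁₀[(Kₒ + α·Naₒ)/(Kᵢ + α·Naᵢ)].
10^(Vm/56.8) = 10^(-76.0/56.8) = 0.045917
So 0.045917·(Kᵢ + α·Naᵢ) = Kₒ + α·Naₒ → α = (0.045917·141.0 − 5.18) / (116.0 − 0.045917·23.5)
α = (6.474 − 5.18) / (116.0 − 1.079) = 1.294/114.9 = 0.01126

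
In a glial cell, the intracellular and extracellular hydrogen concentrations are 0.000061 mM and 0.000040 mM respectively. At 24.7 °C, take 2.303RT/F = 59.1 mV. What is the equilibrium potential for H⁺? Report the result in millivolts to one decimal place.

-10.8 mV

E = (59.1/z) · log₁₀([H⁺]_out/[H⁺]_in) with z = +1.
= (59.1/1) · log₁₀(0.000040/0.000061) = 59.10 · log₁₀(0.6557)
= 59.10 · (-0.1833) = -10.83 mV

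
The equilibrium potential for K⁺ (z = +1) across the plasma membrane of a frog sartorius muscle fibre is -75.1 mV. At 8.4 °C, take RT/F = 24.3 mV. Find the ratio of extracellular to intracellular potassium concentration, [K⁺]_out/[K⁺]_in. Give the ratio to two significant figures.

0.045

ln([out]/[in]) = E·z/(24.3) = -75.1 × 1 / 24.3 = -3.0905
[out]/[in] = e^(-3.0905) = 0.04548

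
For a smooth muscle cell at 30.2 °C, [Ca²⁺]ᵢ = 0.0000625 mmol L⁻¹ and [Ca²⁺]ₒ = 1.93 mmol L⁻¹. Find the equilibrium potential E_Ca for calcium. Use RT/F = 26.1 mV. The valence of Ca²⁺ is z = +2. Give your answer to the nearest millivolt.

135 mV

E = (26.1/z) · ln([Ca²⁺]_out/[Ca²⁺]_in) with z = +2.
= (26.1/2) · ln(1.93/0.0000625) = 13.05 · ln(3.088e+04)
= 13.05 · (10.3379) = 134.91 mV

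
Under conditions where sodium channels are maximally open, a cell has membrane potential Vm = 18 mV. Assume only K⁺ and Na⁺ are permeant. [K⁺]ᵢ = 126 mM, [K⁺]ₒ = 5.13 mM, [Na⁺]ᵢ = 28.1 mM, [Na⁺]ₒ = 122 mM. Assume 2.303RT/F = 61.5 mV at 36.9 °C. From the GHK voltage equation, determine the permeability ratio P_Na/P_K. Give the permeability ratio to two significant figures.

3.6

Let α = P_Na/P_K. GHK: Vm = 61.5·log₁₀[(Kₒ + α·Naₒ)/(Kᵢ + α·Naᵢ)].
10^(Vm/61.5) = 10^(18.0/61.5) = 1.9619
So 1.9619·(Kᵢ + α·Naᵢ) = Kₒ + α·Naₒ → α = (1.9619·126.0 − 5.13) / (122.0 − 1.9619·28.1)
α = (247.2 − 5.13) / (122.0 − 55.13) = 242.1/66.87 = 3.62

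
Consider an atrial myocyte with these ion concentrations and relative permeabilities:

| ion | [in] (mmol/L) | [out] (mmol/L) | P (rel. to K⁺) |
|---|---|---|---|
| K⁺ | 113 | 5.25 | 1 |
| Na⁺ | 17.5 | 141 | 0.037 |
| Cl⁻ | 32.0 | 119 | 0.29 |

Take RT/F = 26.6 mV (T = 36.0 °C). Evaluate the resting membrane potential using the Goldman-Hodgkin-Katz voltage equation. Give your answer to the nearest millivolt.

Vm = 26.6 · ln[(Σ P·[cation]ₒ + Σ P·[anion]ᵢ) / (Σ P·[cation]ᵢ + Σ P·[anion]ₒ)]
Numerator = 1×5.25 + 0.037×141 + 0.29×32.0 = 19.75
Denominator = 1×113 + 0.037×17.5 + 0.29×119 = 148.2
Vm = 26.6 · ln(0.13328) = 26.6 × (-2.0153) = -53.61 mV

-54 mV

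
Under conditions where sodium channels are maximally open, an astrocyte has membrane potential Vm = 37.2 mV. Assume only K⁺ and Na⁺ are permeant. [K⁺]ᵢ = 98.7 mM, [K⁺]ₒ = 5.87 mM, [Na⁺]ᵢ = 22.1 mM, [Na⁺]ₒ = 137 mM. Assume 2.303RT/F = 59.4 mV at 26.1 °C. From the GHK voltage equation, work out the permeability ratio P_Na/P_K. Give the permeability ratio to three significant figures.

Let α = P_Na/P_K. GHK: Vm = 59.4·log₁₀[(Kₒ + α·Naₒ)/(Kᵢ + α·Naᵢ)].
10^(Vm/59.4) = 10^(37.2/59.4) = 4.2292
So 4.2292·(Kᵢ + α·Naᵢ) = Kₒ + α·Naₒ → α = (4.2292·98.7 − 5.87) / (137.0 − 4.2292·22.1)
α = (417.4 − 5.87) / (137.0 − 93.47) = 411.6/43.53 = 9.454

9.45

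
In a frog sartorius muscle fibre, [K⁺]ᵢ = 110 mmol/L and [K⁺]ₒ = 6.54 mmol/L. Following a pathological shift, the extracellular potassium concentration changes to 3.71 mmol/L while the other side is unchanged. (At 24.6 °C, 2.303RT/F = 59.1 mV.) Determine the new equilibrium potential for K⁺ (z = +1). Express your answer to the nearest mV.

After the shift: [K⁺]_out = 3.71, [K⁺]_in = 110 mmol/L.
E_new = (59.1/1)·log₁₀(3.71/110) = 59.10 · (-1.4720) = -87.00 mV

-87 mV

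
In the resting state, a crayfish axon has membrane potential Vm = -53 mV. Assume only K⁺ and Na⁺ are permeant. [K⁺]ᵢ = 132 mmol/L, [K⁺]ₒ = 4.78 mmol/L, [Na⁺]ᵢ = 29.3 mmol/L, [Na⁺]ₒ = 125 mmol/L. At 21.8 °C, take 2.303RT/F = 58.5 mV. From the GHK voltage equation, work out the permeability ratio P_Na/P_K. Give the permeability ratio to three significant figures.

0.0957

Let α = P_Na/P_K. GHK: Vm = 58.5·log₁₀[(Kₒ + α·Naₒ)/(Kᵢ + α·Naᵢ)].
10^(Vm/58.5) = 10^(-53.0/58.5) = 0.12417
So 0.12417·(Kᵢ + α·Naᵢ) = Kₒ + α·Naₒ → α = (0.12417·132.0 − 4.78) / (125.0 − 0.12417·29.3)
α = (16.39 − 4.78) / (125.0 − 3.638) = 11.61/121.4 = 0.09567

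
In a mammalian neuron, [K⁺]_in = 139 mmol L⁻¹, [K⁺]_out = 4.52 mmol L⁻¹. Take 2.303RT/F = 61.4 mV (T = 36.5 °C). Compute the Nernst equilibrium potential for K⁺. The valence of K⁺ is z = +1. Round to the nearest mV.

-91 mV

E = (61.4/z) · log₁₀([K⁺]_out/[K⁺]_in) with z = +1.
= (61.4/1) · log₁₀(4.52/139) = 61.40 · log₁₀(0.03252)
= 61.40 · (-1.4879) = -91.36 mV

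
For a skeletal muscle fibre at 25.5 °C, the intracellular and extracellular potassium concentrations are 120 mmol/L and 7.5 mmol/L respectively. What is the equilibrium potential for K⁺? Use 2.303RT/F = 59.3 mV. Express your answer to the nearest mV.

-71 mV

E = (59.3/z) · log₁₀([K⁺]_out/[K⁺]_in) with z = +1.
= (59.3/1) · log₁₀(7.5/120) = 59.30 · log₁₀(0.0625)
= 59.30 · (-1.2041) = -71.40 mV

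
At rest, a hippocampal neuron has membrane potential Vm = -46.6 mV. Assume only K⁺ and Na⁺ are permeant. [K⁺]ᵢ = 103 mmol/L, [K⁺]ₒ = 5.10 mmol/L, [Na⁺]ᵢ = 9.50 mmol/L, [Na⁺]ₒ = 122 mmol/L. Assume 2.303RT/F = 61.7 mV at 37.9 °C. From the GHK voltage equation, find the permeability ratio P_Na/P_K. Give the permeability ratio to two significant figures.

0.11

Let α = P_Na/P_K. GHK: Vm = 61.7·log₁₀[(Kₒ + α·Naₒ)/(Kᵢ + α·Naᵢ)].
10^(Vm/61.7) = 10^(-46.6/61.7) = 0.17568
So 0.17568·(Kᵢ + α·Naᵢ) = Kₒ + α·Naₒ → α = (0.17568·103.0 − 5.1) / (122.0 − 0.17568·9.5)
α = (18.1 − 5.1) / (122.0 − 1.669) = 13/120.3 = 0.108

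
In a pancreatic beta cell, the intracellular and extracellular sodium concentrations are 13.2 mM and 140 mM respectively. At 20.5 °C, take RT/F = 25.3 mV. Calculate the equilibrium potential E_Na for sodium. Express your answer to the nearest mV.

E = (25.3/z) · ln([Na⁺]_out/[Na⁺]_in) with z = +1.
= (25.3/1) · ln(140/13.2) = 25.30 · ln(10.61)
= 25.30 · (2.3614) = 59.74 mV

60 mV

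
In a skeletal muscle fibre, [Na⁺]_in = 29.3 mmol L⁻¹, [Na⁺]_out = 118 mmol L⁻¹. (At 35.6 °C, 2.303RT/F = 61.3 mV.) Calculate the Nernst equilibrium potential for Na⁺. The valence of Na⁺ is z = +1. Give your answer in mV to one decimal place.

E = (61.3/z) · log₁₀([Na⁺]_out/[Na⁺]_in) with z = +1.
= (61.3/1) · log₁₀(118/29.3) = 61.30 · log₁₀(4.027)
= 61.30 · (0.6050) = 37.09 mV

37.1 mV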